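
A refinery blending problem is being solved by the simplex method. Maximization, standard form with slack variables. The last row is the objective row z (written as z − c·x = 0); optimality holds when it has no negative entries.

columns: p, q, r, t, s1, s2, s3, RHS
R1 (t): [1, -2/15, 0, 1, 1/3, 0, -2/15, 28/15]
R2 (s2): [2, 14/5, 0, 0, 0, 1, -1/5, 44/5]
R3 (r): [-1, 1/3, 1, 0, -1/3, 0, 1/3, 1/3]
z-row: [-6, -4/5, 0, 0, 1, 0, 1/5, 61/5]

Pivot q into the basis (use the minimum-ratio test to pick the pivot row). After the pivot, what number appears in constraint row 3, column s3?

1

Ratio test on column q — row 1: entry -2/15 ≤ 0; row 2: (44/5)/(14/5) = 22/7; row 3: (1/3)/(1/3) = 1. Minimum is 1 at row 3 (r leaves); pivot element 1/3.
Divide row 3 by 1/3; eliminate column q from the other rows.
In the new row 3, the s3 entry is the old entry divided by the pivot: (1/3)/(1/3) = 1.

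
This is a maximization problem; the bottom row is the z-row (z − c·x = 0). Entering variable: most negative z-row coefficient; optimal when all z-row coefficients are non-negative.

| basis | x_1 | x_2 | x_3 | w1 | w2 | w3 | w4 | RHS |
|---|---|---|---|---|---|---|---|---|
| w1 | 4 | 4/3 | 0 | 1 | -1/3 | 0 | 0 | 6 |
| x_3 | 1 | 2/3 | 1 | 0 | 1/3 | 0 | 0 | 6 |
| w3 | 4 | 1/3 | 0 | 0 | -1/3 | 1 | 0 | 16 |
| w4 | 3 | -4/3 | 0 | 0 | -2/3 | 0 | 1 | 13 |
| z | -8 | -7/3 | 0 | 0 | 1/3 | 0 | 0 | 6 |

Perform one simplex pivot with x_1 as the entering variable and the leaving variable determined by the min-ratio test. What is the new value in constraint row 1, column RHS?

Ratio test on column x_1 — row 1: 6/4 = 3/2; row 2: 6/1 = 6; row 3: 16/4 = 4; row 4: 13/3 = 13/3. Minimum is 3/2 at row 1 (w1 leaves); pivot element 4.
Divide row 1 by 4; eliminate column x_1 from the other rows.
In the new row 1, the RHS entry is the old entry divided by the pivot: 6/4 = 3/2.

3/2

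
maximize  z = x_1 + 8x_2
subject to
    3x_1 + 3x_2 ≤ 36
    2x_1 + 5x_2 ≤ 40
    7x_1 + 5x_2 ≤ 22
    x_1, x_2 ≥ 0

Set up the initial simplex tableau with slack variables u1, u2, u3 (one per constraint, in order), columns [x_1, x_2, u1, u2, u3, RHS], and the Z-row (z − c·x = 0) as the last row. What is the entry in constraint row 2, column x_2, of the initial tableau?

Constraint 2 has coefficient 5 on x_2.

5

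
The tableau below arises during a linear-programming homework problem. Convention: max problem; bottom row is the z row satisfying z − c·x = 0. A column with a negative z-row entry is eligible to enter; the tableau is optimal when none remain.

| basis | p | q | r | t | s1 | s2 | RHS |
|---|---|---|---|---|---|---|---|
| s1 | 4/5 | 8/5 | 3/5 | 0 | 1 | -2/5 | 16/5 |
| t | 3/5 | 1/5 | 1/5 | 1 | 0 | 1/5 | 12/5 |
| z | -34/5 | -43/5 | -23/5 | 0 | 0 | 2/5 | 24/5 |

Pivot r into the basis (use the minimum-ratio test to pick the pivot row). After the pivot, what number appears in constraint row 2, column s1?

-1/3

Ratio test on column r — row 1: (16/5)/(3/5) = 16/3; row 2: (12/5)/(1/5) = 12. Minimum is 16/3 at row 1 (s1 leaves); pivot element 3/5.
Divide row 1 by 3/5; eliminate column r from the other rows.
Row 2 update in column s1: 0 − (1/5)·(5/3) = -1/3.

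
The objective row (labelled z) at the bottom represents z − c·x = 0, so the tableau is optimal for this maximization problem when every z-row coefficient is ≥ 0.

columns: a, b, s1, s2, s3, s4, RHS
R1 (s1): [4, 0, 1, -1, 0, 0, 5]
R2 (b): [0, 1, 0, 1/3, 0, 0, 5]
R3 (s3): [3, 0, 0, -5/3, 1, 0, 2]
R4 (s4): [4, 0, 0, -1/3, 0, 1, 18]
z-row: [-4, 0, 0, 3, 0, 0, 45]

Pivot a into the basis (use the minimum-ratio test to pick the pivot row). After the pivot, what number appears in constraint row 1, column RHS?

Ratio test on column a — row 1: 5/4 = 5/4; row 2: entry 0 ≤ 0; row 3: 2/3 = 2/3; row 4: 18/4 = 9/2. Minimum is 2/3 at row 3 (s3 leaves); pivot element 3.
Divide row 3 by 3; eliminate column a from the other rows.
Row 1 update in column RHS: 5 − 4·(2/3) = 7/3.

7/3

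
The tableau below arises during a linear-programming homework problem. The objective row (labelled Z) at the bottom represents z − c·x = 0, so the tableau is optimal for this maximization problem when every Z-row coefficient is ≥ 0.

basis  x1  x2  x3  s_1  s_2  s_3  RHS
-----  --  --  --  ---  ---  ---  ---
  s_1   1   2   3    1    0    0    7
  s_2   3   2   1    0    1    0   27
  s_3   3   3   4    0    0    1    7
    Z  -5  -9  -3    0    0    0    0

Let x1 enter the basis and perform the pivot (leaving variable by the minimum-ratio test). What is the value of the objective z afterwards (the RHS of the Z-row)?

35/3

Ratio test on column x1 — row 1: 7/1 = 7; row 2: 27/3 = 9; row 3: 7/3 = 7/3. Minimum is 7/3 at row 3 (s_3 leaves); pivot element 3.
Pivot on row 3; the Z-row RHS becomes 0 − (-5)·(7/3) = 35/3.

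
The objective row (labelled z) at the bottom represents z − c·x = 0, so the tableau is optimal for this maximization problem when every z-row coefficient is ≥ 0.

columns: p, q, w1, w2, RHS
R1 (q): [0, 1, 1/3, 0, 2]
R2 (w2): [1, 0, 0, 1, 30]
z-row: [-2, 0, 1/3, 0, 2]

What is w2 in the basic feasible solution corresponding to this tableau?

30

w2 is basic (row 2); its value is the RHS of that row, 30.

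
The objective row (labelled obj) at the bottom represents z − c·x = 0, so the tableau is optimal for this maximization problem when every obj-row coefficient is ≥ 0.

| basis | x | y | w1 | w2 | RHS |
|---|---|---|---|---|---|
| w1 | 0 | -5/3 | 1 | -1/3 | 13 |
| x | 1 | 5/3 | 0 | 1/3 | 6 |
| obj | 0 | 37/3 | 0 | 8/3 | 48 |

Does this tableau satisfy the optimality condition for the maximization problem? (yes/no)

Every obj-row coefficient is ≥ 0, so the tableau is optimal.

yes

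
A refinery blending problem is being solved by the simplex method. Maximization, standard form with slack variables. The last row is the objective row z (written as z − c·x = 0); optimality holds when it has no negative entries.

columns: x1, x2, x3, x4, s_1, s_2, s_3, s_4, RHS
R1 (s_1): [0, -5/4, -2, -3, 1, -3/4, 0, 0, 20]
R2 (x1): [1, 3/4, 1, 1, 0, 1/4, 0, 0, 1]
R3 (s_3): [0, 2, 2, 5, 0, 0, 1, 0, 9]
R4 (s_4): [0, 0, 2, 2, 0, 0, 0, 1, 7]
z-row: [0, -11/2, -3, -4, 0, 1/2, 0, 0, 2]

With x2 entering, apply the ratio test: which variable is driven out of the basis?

Column x2 entries and ratios — s_1: -5/4 ≤ 0, skip; x1: 1/(3/4) = 4/3; s_3: 9/2 = 9/2; s_4: 0 ≤ 0, skip.
Smallest ratio is 4/3 in the row of x1, so x1 leaves.

x1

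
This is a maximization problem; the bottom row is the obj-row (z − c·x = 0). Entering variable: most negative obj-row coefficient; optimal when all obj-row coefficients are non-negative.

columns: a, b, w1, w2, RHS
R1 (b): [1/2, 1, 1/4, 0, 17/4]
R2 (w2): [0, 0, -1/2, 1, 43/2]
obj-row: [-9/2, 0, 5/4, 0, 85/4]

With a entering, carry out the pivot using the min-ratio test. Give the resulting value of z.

Ratio test on column a — row 1: (17/4)/(1/2) = 17/2; row 2: entry 0 ≤ 0. Minimum is 17/2 at row 1 (b leaves); pivot element 1/2.
Pivot on row 1; the obj-row RHS becomes 85/4 − (-9/2)·(17/2) = 119/2.

119/2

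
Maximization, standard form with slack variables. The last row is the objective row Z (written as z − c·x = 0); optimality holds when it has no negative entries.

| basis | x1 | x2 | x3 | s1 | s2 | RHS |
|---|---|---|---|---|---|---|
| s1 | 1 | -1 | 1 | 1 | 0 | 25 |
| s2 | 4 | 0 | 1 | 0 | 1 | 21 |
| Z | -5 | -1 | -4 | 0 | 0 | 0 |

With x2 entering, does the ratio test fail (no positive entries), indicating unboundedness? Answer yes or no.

yes

Every constraint-row entry in column x2 is ≤ 0, so increasing x2 is unbounded.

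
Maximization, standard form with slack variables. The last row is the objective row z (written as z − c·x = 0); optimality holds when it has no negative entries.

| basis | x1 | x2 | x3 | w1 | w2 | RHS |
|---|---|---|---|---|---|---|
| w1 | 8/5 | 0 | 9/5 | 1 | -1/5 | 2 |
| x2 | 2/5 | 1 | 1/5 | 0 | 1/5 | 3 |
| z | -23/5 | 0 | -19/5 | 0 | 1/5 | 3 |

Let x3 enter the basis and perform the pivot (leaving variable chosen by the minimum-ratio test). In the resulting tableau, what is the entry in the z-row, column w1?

Ratio test on column x3 — row 1: 2/(9/5) = 10/9; row 2: 3/(1/5) = 15. Minimum is 10/9 at row 1 (w1 leaves); pivot element 9/5.
Divide row 1 by 9/5; eliminate column x3 from the other rows.
z-row update in column w1: 0 − (-19/5)·(5/9) = 19/9.

19/9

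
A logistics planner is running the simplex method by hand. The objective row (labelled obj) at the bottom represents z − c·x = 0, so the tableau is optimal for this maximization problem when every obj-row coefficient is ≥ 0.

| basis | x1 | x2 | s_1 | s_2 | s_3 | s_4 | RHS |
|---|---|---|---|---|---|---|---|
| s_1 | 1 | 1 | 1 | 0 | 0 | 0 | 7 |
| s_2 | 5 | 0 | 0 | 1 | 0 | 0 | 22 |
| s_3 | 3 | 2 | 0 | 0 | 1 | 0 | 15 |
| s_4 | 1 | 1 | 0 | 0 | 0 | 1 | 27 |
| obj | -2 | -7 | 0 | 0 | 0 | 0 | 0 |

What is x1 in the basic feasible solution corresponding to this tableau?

x1 is not in the basis, so in the current basic feasible solution x1 = 0.

0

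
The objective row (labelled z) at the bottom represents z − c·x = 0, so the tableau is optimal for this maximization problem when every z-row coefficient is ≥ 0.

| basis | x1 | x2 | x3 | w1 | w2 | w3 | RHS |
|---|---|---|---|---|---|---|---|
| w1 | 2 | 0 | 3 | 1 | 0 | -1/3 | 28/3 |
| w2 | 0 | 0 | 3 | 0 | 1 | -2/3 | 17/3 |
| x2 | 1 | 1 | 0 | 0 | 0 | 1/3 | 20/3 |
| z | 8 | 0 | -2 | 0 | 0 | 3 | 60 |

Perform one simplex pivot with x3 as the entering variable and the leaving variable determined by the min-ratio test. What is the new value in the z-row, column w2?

Ratio test on column x3 — row 1: (28/3)/3 = 28/9; row 2: (17/3)/3 = 17/9; row 3: entry 0 ≤ 0. Minimum is 17/9 at row 2 (w2 leaves); pivot element 3.
Divide row 2 by 3; eliminate column x3 from the other rows.
z-row update in column w2: 0 − (-2)·(1/3) = 2/3.

2/3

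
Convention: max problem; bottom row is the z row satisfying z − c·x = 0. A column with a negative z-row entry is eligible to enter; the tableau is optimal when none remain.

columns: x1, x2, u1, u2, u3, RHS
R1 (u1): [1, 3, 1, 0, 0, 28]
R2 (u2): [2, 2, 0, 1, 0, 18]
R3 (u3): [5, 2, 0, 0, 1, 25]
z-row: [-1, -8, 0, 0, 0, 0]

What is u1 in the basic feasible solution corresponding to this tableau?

u1 is basic (row 1); its value is the RHS of that row, 28.

28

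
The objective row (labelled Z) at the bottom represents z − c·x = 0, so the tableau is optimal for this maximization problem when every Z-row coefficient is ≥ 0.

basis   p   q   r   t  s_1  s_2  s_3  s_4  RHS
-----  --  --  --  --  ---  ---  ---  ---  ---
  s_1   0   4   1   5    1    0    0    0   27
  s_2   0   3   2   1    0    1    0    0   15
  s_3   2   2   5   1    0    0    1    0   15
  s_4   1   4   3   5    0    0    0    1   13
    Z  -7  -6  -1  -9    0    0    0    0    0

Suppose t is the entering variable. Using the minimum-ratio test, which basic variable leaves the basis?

s_4

Column t entries and ratios — s_1: 27/5 = 27/5; s_2: 15/1 = 15; s_3: 15/1 = 15; s_4: 13/5 = 13/5.
Smallest ratio is 13/5 in the row of s_4, so s_4 leaves.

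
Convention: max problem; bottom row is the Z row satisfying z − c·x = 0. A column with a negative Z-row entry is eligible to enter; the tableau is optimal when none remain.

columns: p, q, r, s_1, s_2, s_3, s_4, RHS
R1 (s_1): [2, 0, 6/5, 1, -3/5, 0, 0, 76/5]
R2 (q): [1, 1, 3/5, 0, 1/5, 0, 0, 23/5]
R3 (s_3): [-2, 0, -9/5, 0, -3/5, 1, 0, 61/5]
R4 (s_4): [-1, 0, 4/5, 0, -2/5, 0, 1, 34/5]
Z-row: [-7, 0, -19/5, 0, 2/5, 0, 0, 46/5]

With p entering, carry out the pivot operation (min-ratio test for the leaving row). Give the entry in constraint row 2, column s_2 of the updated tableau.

1/5

Ratio test on column p — row 1: (76/5)/2 = 38/5; row 2: (23/5)/1 = 23/5; row 3: entry -2 ≤ 0; row 4: entry -1 ≤ 0. Minimum is 23/5 at row 2 (q leaves); pivot element 1.
Divide row 2 by 1; eliminate column p from the other rows.
In the new row 2, the s_2 entry is the old entry divided by the pivot: (1/5)/1 = 1/5.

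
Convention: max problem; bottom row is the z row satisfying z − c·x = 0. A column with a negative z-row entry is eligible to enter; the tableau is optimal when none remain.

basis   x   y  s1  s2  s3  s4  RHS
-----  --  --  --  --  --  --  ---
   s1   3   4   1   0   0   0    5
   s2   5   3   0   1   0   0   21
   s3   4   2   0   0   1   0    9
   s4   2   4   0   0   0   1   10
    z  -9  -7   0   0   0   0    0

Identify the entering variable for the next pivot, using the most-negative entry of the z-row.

Negative z-row entries: x: -9, y: -7.
The most negative is -9 in column x, so x enters.

x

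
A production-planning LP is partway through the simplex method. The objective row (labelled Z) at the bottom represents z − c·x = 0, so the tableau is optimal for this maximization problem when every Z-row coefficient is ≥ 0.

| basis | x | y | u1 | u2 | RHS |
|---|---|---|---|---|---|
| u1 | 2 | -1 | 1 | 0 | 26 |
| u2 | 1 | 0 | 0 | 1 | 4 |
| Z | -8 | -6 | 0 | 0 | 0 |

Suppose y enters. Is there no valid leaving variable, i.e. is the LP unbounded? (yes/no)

yes

Every constraint-row entry in column y is ≤ 0, so increasing y is unbounded.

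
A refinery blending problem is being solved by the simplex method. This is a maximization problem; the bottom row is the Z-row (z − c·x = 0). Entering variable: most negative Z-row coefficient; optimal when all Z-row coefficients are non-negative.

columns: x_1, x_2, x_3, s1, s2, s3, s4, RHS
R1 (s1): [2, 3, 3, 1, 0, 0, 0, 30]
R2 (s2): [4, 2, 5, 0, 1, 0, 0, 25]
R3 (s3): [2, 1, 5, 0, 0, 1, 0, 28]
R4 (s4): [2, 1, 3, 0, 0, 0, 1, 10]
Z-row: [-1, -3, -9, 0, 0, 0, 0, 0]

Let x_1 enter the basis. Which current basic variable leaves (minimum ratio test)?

Column x_1 entries and ratios — s1: 30/2 = 15; s2: 25/4 = 25/4; s3: 28/2 = 14; s4: 10/2 = 5.
Smallest ratio is 5 in the row of s4, so s4 leaves.

s4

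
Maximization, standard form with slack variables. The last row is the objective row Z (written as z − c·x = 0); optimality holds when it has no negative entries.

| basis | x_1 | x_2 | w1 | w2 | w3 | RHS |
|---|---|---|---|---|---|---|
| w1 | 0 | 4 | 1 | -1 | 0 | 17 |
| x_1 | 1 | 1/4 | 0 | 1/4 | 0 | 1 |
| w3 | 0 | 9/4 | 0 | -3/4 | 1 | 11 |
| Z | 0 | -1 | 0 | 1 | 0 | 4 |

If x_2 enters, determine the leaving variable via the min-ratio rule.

Column x_2 entries and ratios — w1: 17/4 = 17/4; x_1: 1/(1/4) = 4; w3: 11/(9/4) = 44/9.
Smallest ratio is 4 in the row of x_1, so x_1 leaves.

x_1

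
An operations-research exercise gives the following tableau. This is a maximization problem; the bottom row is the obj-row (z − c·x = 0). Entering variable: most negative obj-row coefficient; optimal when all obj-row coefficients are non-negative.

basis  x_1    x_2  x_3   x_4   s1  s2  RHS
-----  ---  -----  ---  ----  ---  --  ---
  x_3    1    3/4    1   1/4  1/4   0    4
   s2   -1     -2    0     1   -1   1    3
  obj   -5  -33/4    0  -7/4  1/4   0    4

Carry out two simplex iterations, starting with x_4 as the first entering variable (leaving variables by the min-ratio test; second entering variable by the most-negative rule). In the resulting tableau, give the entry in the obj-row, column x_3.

47/5

Ratio test on column x_4 — row 1: 4/(1/4) = 16; row 2: 3/1 = 3. Minimum is 3 at row 2 (s2 leaves); pivot element 1.
Divide row 2 by 1; eliminate column x_4 from the other rows.
Second iteration: most negative obj-row entry is -47/4 in column x_2, so x_2 enters.
Ratio test on column x_2 — row 1: (13/4)/(5/4) = 13/5; row 2: entry -2 ≤ 0. Minimum is 13/5 at row 1 (x_3 leaves); pivot element 5/4.
Divide row 1 by 5/4; eliminate column x_2 from the other rows.
After both pivots, the entry at the obj-row, column x_3 is 47/5.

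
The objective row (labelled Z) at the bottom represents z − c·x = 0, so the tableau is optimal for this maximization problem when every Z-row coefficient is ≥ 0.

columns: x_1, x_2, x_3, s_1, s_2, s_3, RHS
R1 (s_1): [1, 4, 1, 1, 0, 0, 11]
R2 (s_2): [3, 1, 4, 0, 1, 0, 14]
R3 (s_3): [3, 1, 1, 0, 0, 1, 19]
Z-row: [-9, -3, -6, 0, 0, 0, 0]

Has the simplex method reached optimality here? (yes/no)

no

The Z-row has a negative entry -9 in column x_1, so it is not optimal.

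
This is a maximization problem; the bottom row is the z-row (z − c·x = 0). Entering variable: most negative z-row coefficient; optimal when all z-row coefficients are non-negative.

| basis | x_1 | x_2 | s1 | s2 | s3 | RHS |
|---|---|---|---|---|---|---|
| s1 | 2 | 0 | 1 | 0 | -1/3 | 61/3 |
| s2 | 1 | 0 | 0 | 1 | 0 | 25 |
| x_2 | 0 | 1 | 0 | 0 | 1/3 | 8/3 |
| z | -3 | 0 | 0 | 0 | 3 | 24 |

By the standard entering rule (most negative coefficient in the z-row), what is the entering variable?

x_1

Negative z-row entries: x_1: -3.
The most negative is -3 in column x_1, so x_1 enters.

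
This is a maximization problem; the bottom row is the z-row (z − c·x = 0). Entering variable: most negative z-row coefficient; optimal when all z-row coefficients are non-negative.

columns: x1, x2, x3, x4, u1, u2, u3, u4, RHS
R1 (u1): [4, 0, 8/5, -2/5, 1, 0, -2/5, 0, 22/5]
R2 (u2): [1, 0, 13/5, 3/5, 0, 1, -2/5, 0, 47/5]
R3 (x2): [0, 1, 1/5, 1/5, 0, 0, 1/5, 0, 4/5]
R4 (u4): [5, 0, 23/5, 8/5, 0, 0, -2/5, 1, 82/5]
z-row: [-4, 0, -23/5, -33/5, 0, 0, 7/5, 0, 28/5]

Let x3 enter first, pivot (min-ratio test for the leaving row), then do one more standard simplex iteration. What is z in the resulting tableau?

Ratio test on column x3 — row 1: (22/5)/(8/5) = 11/4; row 2: (47/5)/(13/5) = 47/13; row 3: (4/5)/(1/5) = 4; row 4: (82/5)/(23/5) = 82/23. Minimum is 11/4 at row 1 (u1 leaves); pivot element 8/5.
Pivot on row 1; the z-row RHS becomes 28/5 − (-23/5)·(11/4) = 73/4.
Next entering variable (most negative z-row entry -31/4): x4.
Ratio test on column x4 — row 1: entry -1/4 ≤ 0; row 2: (9/4)/(5/4) = 9/5; row 3: (1/4)/(1/4) = 1; row 4: (15/4)/(11/4) = 15/11. Minimum is 1 at row 3 (x2 leaves); pivot element 1/4.
After the second pivot the z-row RHS is 73/4 − (-31/4)·1 = 26.

26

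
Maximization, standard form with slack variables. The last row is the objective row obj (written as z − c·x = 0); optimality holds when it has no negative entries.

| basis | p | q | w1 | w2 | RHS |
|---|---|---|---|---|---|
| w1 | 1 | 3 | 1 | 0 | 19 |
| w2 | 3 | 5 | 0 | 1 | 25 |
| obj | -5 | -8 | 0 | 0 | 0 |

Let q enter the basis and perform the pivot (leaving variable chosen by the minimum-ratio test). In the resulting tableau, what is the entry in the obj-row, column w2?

Ratio test on column q — row 1: 19/3 = 19/3; row 2: 25/5 = 5. Minimum is 5 at row 2 (w2 leaves); pivot element 5.
Divide row 2 by 5; eliminate column q from the other rows.
obj-row update in column w2: 0 − (-8)·(1/5) = 8/5.

8/5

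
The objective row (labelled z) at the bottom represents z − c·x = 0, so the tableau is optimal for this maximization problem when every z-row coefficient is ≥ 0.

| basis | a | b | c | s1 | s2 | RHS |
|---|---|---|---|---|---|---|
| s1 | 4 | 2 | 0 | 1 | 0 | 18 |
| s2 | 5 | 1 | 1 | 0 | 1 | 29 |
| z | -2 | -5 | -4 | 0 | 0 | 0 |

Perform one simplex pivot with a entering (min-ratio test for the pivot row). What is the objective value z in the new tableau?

9

Ratio test on column a — row 1: 18/4 = 9/2; row 2: 29/5 = 29/5. Minimum is 9/2 at row 1 (s1 leaves); pivot element 4.
Pivot on row 1; the z-row RHS becomes 0 − (-2)·(9/2) = 9.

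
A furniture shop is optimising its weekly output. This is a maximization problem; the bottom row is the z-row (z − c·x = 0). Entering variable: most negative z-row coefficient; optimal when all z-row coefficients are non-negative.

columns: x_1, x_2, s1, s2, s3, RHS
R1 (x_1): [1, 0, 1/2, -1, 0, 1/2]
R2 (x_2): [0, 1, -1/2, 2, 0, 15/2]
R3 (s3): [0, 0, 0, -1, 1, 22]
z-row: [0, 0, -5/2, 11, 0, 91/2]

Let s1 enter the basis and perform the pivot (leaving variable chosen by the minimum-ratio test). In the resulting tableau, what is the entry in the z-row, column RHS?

Ratio test on column s1 — row 1: (1/2)/(1/2) = 1; row 2: entry -1/2 ≤ 0; row 3: entry 0 ≤ 0. Minimum is 1 at row 1 (x_1 leaves); pivot element 1/2.
Divide row 1 by 1/2; eliminate column s1 from the other rows.
z-row update in column RHS: 91/2 − (-5/2)·1 = 48.

48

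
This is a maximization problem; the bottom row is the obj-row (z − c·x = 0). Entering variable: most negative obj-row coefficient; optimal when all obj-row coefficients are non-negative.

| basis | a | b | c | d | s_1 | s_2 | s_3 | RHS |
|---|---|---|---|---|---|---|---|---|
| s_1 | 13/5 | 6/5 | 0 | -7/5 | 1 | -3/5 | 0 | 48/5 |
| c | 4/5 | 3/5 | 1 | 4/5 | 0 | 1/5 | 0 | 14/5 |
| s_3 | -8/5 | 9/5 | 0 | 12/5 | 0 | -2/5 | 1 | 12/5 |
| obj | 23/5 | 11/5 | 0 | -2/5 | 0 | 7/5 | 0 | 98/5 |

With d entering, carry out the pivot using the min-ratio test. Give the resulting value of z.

Ratio test on column d — row 1: entry -7/5 ≤ 0; row 2: (14/5)/(4/5) = 7/2; row 3: (12/5)/(12/5) = 1. Minimum is 1 at row 3 (s_3 leaves); pivot element 12/5.
Pivot on row 3; the obj-row RHS becomes 98/5 − (-2/5)·1 = 20.

20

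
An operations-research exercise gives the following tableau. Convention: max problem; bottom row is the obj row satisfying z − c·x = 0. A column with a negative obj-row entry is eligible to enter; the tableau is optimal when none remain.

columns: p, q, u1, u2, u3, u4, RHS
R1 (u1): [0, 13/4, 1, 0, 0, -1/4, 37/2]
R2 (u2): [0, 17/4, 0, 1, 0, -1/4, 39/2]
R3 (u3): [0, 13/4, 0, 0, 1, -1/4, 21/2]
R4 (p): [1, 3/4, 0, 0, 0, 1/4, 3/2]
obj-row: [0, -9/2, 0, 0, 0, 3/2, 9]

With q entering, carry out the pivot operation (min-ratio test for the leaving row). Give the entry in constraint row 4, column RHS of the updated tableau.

Ratio test on column q — row 1: (37/2)/(13/4) = 74/13; row 2: (39/2)/(17/4) = 78/17; row 3: (21/2)/(13/4) = 42/13; row 4: (3/2)/(3/4) = 2. Minimum is 2 at row 4 (p leaves); pivot element 3/4.
Divide row 4 by 3/4; eliminate column q from the other rows.
In the new row 4, the RHS entry is the old entry divided by the pivot: (3/2)/(3/4) = 2.

2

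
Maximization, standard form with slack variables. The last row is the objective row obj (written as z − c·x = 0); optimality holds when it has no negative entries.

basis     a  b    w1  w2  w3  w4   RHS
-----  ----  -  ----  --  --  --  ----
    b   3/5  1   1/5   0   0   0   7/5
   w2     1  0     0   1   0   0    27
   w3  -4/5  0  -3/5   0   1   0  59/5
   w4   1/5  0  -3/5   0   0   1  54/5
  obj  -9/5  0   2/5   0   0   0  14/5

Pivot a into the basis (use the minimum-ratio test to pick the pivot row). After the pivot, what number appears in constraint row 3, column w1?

Ratio test on column a — row 1: (7/5)/(3/5) = 7/3; row 2: 27/1 = 27; row 3: entry -4/5 ≤ 0; row 4: (54/5)/(1/5) = 54. Minimum is 7/3 at row 1 (b leaves); pivot element 3/5.
Divide row 1 by 3/5; eliminate column a from the other rows.
Row 3 update in column w1: -3/5 − (-4/5)·(1/3) = -1/3.

-1/3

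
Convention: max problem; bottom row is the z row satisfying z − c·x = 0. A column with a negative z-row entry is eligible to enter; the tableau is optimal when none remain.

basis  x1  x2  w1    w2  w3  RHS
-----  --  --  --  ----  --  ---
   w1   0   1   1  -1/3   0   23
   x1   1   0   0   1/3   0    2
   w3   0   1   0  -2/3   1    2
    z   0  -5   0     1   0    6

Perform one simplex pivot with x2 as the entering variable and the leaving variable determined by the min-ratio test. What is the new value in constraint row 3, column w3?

1

Ratio test on column x2 — row 1: 23/1 = 23; row 2: entry 0 ≤ 0; row 3: 2/1 = 2. Minimum is 2 at row 3 (w3 leaves); pivot element 1.
Divide row 3 by 1; eliminate column x2 from the other rows.
In the new row 3, the w3 entry is the old entry divided by the pivot: 1/1 = 1.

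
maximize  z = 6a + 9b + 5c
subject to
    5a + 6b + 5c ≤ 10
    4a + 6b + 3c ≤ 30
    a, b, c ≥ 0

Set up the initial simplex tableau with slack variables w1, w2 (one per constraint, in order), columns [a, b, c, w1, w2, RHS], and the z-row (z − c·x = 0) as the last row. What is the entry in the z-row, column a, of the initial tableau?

-6

The z-row carries the negated objective coefficients: the a entry is -6.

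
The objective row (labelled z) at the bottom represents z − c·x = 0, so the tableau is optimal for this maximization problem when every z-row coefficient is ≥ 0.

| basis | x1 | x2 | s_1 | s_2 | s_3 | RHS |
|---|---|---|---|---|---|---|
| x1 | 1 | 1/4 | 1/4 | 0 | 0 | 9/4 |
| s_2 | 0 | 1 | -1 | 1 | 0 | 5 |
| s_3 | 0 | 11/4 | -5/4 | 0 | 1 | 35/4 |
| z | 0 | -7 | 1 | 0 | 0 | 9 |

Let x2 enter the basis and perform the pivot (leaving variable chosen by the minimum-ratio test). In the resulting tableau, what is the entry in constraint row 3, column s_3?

4/11

Ratio test on column x2 — row 1: (9/4)/(1/4) = 9; row 2: 5/1 = 5; row 3: (35/4)/(11/4) = 35/11. Minimum is 35/11 at row 3 (s_3 leaves); pivot element 11/4.
Divide row 3 by 11/4; eliminate column x2 from the other rows.
In the new row 3, the s_3 entry is the old entry divided by the pivot: 1/(11/4) = 4/11.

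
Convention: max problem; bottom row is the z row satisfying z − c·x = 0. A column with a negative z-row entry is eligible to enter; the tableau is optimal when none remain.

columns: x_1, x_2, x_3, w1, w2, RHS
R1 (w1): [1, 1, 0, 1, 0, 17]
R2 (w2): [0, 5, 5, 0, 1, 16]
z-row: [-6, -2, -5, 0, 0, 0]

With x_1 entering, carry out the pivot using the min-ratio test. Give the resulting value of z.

102

Ratio test on column x_1 — row 1: 17/1 = 17; row 2: entry 0 ≤ 0. Minimum is 17 at row 1 (w1 leaves); pivot element 1.
Pivot on row 1; the z-row RHS becomes 0 − (-6)·17 = 102.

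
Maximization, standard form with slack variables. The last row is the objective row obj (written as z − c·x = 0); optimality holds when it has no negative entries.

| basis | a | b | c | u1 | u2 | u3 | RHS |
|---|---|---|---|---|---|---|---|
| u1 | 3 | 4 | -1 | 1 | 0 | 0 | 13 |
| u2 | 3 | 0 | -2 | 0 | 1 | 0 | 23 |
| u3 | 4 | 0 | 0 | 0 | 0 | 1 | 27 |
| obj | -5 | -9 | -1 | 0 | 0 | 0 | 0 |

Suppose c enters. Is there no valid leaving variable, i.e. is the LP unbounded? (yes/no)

Every constraint-row entry in column c is ≤ 0, so increasing c is unbounded.

yes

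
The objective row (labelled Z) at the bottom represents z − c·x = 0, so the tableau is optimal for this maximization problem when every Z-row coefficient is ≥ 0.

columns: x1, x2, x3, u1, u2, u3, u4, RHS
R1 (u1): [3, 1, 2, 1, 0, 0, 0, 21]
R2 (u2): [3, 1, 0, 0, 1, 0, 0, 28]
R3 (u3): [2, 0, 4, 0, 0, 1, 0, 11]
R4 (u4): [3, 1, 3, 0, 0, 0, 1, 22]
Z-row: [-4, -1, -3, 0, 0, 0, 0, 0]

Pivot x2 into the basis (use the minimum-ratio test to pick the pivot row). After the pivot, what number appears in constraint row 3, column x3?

Ratio test on column x2 — row 1: 21/1 = 21; row 2: 28/1 = 28; row 3: entry 0 ≤ 0; row 4: 22/1 = 22. Minimum is 21 at row 1 (u1 leaves); pivot element 1.
Divide row 1 by 1; eliminate column x2 from the other rows.
Row 3 update in column x3: 4 − 0·2 = 4.

4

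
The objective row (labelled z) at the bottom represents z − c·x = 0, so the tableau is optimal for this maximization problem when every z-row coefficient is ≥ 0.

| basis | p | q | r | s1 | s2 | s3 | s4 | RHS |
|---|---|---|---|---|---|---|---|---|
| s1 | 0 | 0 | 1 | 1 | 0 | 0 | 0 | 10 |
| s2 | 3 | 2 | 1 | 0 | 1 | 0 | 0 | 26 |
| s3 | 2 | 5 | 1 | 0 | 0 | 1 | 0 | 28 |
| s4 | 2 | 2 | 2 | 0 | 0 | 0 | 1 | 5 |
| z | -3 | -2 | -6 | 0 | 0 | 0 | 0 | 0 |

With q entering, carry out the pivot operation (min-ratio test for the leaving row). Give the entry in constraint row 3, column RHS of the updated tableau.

31/2

Ratio test on column q — row 1: entry 0 ≤ 0; row 2: 26/2 = 13; row 3: 28/5 = 28/5; row 4: 5/2 = 5/2. Minimum is 5/2 at row 4 (s4 leaves); pivot element 2.
Divide row 4 by 2; eliminate column q from the other rows.
Row 3 update in column RHS: 28 − 5·(5/2) = 31/2.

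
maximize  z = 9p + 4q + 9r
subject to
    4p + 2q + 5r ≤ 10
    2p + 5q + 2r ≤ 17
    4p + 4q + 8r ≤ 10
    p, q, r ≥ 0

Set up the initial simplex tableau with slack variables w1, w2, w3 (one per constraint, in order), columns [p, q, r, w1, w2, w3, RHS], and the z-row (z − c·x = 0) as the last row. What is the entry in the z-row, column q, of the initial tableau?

-4

The z-row carries the negated objective coefficients: the q entry is -4.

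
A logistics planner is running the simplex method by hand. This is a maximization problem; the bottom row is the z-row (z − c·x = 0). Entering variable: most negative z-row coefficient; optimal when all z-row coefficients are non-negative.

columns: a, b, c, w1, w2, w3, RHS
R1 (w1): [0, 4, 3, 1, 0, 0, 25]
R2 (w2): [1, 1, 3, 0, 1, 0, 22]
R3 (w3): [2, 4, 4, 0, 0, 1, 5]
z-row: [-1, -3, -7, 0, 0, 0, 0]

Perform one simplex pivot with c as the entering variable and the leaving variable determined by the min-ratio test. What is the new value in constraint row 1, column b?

1

Ratio test on column c — row 1: 25/3 = 25/3; row 2: 22/3 = 22/3; row 3: 5/4 = 5/4. Minimum is 5/4 at row 3 (w3 leaves); pivot element 4.
Divide row 3 by 4; eliminate column c from the other rows.
Row 1 update in column b: 4 − 3·1 = 1.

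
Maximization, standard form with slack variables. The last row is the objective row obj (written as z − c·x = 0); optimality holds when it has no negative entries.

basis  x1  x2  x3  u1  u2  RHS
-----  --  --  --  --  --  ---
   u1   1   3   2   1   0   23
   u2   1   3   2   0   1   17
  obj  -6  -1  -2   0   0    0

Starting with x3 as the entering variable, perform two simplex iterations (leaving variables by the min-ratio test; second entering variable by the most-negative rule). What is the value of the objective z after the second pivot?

Ratio test on column x3 — row 1: 23/2 = 23/2; row 2: 17/2 = 17/2. Minimum is 17/2 at row 2 (u2 leaves); pivot element 2.
Pivot on row 2; the obj-row RHS becomes 0 − (-2)·(17/2) = 17.
Next entering variable (most negative obj-row entry -5): x1.
Ratio test on column x1 — row 1: entry 0 ≤ 0; row 2: (17/2)/(1/2) = 17. Minimum is 17 at row 2 (x3 leaves); pivot element 1/2.
After the second pivot the obj-row RHS is 17 − (-5)·17 = 102.

102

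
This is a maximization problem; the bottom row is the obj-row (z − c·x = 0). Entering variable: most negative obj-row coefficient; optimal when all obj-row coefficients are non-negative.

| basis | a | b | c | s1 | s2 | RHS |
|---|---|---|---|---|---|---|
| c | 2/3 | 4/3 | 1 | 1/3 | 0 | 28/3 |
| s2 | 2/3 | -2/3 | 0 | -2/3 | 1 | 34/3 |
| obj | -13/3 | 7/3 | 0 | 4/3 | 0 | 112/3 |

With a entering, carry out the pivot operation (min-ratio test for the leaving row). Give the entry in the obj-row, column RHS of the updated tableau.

Ratio test on column a — row 1: (28/3)/(2/3) = 14; row 2: (34/3)/(2/3) = 17. Minimum is 14 at row 1 (c leaves); pivot element 2/3.
Divide row 1 by 2/3; eliminate column a from the other rows.
obj-row update in column RHS: 112/3 − (-13/3)·14 = 98.

98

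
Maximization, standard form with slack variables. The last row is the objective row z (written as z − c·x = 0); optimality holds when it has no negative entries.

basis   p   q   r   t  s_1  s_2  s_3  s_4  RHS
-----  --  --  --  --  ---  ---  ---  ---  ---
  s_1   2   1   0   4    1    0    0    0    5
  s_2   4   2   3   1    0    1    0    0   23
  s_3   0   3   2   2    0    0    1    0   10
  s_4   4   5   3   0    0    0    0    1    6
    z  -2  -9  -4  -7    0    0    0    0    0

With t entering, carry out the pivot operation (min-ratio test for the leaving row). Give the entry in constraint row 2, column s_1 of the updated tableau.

-1/4

Ratio test on column t — row 1: 5/4 = 5/4; row 2: 23/1 = 23; row 3: 10/2 = 5; row 4: entry 0 ≤ 0. Minimum is 5/4 at row 1 (s_1 leaves); pivot element 4.
Divide row 1 by 4; eliminate column t from the other rows.
Row 2 update in column s_1: 0 − 1·(1/4) = -1/4.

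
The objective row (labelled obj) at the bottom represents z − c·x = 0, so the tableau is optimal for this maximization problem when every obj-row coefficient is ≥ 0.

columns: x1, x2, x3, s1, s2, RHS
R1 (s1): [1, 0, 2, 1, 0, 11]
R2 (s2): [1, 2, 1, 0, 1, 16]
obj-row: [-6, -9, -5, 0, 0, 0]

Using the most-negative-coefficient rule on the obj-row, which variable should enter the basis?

x2

Negative obj-row entries: x1: -6, x2: -9, x3: -5.
The most negative is -9 in column x2, so x2 enters.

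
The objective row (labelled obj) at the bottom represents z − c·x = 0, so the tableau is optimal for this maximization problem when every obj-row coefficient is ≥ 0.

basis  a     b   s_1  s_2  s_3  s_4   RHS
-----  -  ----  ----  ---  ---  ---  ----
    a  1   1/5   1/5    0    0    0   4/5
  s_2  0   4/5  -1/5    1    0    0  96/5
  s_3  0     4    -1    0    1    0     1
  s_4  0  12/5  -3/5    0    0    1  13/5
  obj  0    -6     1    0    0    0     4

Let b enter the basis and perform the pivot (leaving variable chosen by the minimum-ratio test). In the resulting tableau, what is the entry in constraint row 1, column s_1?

Ratio test on column b — row 1: (4/5)/(1/5) = 4; row 2: (96/5)/(4/5) = 24; row 3: 1/4 = 1/4; row 4: (13/5)/(12/5) = 13/12. Minimum is 1/4 at row 3 (s_3 leaves); pivot element 4.
Divide row 3 by 4; eliminate column b from the other rows.
Row 1 update in column s_1: 1/5 − (1/5)·(-1/4) = 1/4.

1/4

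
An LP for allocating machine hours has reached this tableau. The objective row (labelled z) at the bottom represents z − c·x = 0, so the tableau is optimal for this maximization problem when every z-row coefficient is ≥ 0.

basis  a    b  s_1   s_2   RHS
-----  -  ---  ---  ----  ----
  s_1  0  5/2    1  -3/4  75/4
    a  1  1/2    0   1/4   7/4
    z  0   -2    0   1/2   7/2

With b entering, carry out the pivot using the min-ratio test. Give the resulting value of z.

Ratio test on column b — row 1: (75/4)/(5/2) = 15/2; row 2: (7/4)/(1/2) = 7/2. Minimum is 7/2 at row 2 (a leaves); pivot element 1/2.
Pivot on row 2; the z-row RHS becomes 7/2 − (-2)·(7/2) = 21/2.

21/2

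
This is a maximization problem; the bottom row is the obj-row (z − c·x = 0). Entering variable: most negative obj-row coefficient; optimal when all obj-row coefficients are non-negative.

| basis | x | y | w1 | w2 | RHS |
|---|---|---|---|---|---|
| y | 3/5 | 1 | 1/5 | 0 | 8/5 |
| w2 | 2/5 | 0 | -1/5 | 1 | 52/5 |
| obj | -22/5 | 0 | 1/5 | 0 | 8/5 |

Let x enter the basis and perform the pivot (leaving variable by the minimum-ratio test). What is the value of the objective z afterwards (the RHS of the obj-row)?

Ratio test on column x — row 1: (8/5)/(3/5) = 8/3; row 2: (52/5)/(2/5) = 26. Minimum is 8/3 at row 1 (y leaves); pivot element 3/5.
Pivot on row 1; the obj-row RHS becomes 8/5 − (-22/5)·(8/3) = 40/3.

40/3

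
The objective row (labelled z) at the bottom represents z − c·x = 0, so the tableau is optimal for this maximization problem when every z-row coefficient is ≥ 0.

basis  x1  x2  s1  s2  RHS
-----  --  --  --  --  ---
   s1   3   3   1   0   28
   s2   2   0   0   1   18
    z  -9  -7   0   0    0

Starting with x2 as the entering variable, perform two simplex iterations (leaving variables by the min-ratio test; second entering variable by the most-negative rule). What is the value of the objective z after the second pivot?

250/3

Ratio test on column x2 — row 1: 28/3 = 28/3; row 2: entry 0 ≤ 0. Minimum is 28/3 at row 1 (s1 leaves); pivot element 3.
Pivot on row 1; the z-row RHS becomes 0 − (-7)·(28/3) = 196/3.
Next entering variable (most negative z-row entry -2): x1.
Ratio test on column x1 — row 1: (28/3)/1 = 28/3; row 2: 18/2 = 9. Minimum is 9 at row 2 (s2 leaves); pivot element 2.
After the second pivot the z-row RHS is 196/3 − (-2)·9 = 250/3.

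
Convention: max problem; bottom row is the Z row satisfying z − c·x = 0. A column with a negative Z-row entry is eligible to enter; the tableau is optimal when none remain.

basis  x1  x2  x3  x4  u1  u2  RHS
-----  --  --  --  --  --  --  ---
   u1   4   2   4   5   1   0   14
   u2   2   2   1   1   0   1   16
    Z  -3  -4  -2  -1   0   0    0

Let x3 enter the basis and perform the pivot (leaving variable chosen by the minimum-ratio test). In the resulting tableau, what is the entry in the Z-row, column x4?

3/2

Ratio test on column x3 — row 1: 14/4 = 7/2; row 2: 16/1 = 16. Minimum is 7/2 at row 1 (u1 leaves); pivot element 4.
Divide row 1 by 4; eliminate column x3 from the other rows.
Z-row update in column x4: -1 − (-2)·(5/4) = 3/2.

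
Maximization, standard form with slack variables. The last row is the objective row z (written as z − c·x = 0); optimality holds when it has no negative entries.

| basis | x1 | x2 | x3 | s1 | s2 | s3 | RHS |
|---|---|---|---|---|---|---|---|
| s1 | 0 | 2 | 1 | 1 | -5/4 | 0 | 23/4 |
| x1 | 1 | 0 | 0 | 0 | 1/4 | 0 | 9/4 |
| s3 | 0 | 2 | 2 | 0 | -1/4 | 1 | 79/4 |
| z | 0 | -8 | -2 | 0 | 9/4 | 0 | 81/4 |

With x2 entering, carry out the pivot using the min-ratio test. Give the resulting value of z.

173/4

Ratio test on column x2 — row 1: (23/4)/2 = 23/8; row 2: entry 0 ≤ 0; row 3: (79/4)/2 = 79/8. Minimum is 23/8 at row 1 (s1 leaves); pivot element 2.
Pivot on row 1; the z-row RHS becomes 81/4 − (-8)·(23/8) = 173/4.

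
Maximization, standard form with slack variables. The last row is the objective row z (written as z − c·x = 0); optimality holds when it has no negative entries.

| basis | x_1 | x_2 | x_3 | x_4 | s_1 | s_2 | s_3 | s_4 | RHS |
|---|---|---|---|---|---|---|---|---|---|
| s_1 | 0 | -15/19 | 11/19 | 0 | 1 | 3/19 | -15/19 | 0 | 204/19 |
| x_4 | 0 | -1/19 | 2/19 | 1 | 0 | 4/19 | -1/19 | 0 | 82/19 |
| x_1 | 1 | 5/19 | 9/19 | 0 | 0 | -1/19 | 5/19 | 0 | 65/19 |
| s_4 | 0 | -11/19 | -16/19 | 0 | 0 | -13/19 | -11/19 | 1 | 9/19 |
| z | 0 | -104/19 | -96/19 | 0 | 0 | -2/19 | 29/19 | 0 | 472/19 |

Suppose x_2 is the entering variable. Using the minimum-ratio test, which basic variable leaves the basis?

Column x_2 entries and ratios — s_1: -15/19 ≤ 0, skip; x_4: -1/19 ≤ 0, skip; x_1: (65/19)/(5/19) = 13; s_4: -11/19 ≤ 0, skip.
Smallest ratio is 13 in the row of x_1, so x_1 leaves.

x_1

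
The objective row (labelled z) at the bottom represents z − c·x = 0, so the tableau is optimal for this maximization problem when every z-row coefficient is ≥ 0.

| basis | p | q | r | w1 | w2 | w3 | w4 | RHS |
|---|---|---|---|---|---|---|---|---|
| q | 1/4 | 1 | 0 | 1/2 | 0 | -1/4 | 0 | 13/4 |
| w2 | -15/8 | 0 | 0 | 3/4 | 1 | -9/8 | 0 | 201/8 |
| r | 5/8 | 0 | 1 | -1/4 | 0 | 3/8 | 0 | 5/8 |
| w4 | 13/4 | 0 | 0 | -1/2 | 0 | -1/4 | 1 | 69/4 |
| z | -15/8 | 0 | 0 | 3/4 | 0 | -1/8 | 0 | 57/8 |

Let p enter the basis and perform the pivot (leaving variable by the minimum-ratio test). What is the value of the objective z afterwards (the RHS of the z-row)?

9

Ratio test on column p — row 1: (13/4)/(1/4) = 13; row 2: entry -15/8 ≤ 0; row 3: (5/8)/(5/8) = 1; row 4: (69/4)/(13/4) = 69/13. Minimum is 1 at row 3 (r leaves); pivot element 5/8.
Pivot on row 3; the z-row RHS becomes 57/8 − (-15/8)·1 = 9.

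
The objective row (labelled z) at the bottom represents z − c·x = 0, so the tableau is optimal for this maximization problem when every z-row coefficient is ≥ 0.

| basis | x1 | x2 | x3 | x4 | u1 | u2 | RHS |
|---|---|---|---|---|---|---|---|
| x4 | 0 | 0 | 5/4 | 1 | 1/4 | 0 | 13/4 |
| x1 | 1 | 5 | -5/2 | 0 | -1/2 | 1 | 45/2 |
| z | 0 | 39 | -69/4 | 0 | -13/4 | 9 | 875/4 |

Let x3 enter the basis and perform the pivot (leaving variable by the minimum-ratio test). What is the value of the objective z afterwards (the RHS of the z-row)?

1318/5

Ratio test on column x3 — row 1: (13/4)/(5/4) = 13/5; row 2: entry -5/2 ≤ 0. Minimum is 13/5 at row 1 (x4 leaves); pivot element 5/4.
Pivot on row 1; the z-row RHS becomes 875/4 − (-69/4)·(13/5) = 1318/5.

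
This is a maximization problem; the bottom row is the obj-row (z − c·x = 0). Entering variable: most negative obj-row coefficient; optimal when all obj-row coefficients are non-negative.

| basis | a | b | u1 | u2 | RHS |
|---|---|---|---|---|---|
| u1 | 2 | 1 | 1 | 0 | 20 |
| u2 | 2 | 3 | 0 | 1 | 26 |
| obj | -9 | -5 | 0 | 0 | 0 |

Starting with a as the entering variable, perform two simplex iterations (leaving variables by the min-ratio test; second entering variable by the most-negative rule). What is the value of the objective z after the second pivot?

Ratio test on column a — row 1: 20/2 = 10; row 2: 26/2 = 13. Minimum is 10 at row 1 (u1 leaves); pivot element 2.
Pivot on row 1; the obj-row RHS becomes 0 − (-9)·10 = 90.
Next entering variable (most negative obj-row entry -1/2): b.
Ratio test on column b — row 1: 10/(1/2) = 20; row 2: 6/2 = 3. Minimum is 3 at row 2 (u2 leaves); pivot element 2.
After the second pivot the obj-row RHS is 90 − (-1/2)·3 = 183/2.

183/2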